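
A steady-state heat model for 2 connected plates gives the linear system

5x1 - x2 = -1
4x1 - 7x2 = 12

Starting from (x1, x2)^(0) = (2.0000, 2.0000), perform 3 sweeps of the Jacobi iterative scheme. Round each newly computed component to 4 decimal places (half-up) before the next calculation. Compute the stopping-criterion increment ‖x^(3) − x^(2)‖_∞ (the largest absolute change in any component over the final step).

0.2939

Iteration 1:
  x1 = (-1 - (-1)·2.0000) / (5) = 0.2000
  x2 = (12 - (4)·2.0000) / (-7) = -0.5714
Iteration 2:
  x1 = (-1 - (-1)·-0.5714) / (5) = -0.3143
  x2 = (12 - (4)·0.2000) / (-7) = -1.6000
Iteration 3:
  x1 = (-1 - (-1)·-1.6000) / (5) = -0.5200
  x2 = (12 - (4)·-0.3143) / (-7) = -1.8939
Change: (-0.2057, -0.2939) → max |·| = 0.2939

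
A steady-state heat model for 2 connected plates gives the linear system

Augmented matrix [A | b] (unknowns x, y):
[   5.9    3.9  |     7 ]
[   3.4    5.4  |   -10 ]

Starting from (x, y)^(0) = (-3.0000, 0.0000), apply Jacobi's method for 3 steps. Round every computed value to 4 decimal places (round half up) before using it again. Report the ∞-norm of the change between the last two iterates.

1.7423

Iteration 1:
  x = (7 - (3.9)·0.0000) / (5.9) = 1.1864
  y = (-10 - (3.4)·-3.0000) / (5.4) = 0.0370
Iteration 2:
  x = (7 - (3.9)·0.0370) / (5.9) = 1.1620
  y = (-10 - (3.4)·1.1864) / (5.4) = -2.5988
Iteration 3:
  x = (7 - (3.9)·-2.5988) / (5.9) = 2.9043
  y = (-10 - (3.4)·1.1620) / (5.4) = -2.5835
Change: (1.7423, 0.0153) → max |·| = 1.7423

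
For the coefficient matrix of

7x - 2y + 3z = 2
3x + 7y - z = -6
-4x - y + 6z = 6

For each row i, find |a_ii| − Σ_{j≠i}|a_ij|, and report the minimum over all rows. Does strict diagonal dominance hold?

row 1: |7| − (2+3) = 2
row 2: |7| − (3+1) = 3
row 3: |6| − (4+1) = 1
minimum over rows = 1 → strictly diagonally dominant (convergence guaranteed)

1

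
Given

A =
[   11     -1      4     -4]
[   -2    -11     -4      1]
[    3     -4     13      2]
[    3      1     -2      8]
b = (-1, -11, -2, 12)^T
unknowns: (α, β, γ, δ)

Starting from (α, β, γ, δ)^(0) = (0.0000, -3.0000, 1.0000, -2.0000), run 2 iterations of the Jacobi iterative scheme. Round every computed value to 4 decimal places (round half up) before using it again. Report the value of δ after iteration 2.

1.7963

Iteration 1:
  α = (-1 - (-1)·-3.0000 - (4)·1.0000 - (-4)·-2.0000) / (11) = -1.4545
  β = (-11 - (-2)·0.0000 - (-4)·1.0000 - (1)·-2.0000) / (-11) = 0.4545
  γ = (-2 - (3)·0.0000 - (-4)·-3.0000 - (2)·-2.0000) / (13) = -0.7692
  δ = (12 - (3)·0.0000 - (1)·-3.0000 - (-2)·1.0000) / (8) = 2.1250
Iteration 2:
  α = (-1 - (-1)·0.4545 - (4)·-0.7692 - (-4)·2.1250) / (11) = 1.0028
  β = (-11 - (-2)·-1.4545 - (-4)·-0.7692 - (1)·2.1250) / (-11) = 1.7373
  γ = (-2 - (3)·-1.4545 - (-4)·0.4545 - (2)·2.1250) / (13) = -0.0053
  δ = (12 - (3)·-1.4545 - (1)·0.4545 - (-2)·-0.7692) / (8) = 1.7963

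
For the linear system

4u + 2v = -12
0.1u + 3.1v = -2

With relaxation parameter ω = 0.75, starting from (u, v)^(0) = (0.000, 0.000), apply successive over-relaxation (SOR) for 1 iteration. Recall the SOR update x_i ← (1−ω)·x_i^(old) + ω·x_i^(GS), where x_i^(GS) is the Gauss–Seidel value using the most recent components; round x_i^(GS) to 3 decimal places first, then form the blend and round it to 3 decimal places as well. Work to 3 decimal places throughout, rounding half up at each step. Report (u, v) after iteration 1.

(-2.250, -0.430)

Iteration 1:
  u: GS value = (-12 - (2)·0.000) / (4) = -3.000;  u ← (1−ω)·0.000 + ω·-3.000 = -2.250
  v: GS value = (-2 - (0.1)·-2.250) / (3.1) = -0.573;  v ← (1−ω)·0.000 + ω·-0.573 = -0.430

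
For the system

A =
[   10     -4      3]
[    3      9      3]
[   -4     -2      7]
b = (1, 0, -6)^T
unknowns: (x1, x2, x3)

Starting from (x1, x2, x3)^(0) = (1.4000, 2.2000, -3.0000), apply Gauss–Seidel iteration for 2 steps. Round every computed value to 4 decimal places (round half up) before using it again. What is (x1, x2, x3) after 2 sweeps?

(0.1522, -0.1587, -0.8155)

Iteration 1:
  x1 = (1 - (-4)·2.2000 - (3)·-3.0000) / (10) = 1.8800
  x2 = (0 - (3)·1.8800 - (3)·-3.0000) / (9) = 0.3733
  x3 = (-6 - (-4)·1.8800 - (-2)·0.3733) / (7) = 0.3238
Iteration 2:
  x1 = (1 - (-4)·0.3733 - (3)·0.3238) / (10) = 0.1522
  x2 = (0 - (3)·0.1522 - (3)·0.3238) / (9) = -0.1587
  x3 = (-6 - (-4)·0.1522 - (-2)·-0.1587) / (7) = -0.8155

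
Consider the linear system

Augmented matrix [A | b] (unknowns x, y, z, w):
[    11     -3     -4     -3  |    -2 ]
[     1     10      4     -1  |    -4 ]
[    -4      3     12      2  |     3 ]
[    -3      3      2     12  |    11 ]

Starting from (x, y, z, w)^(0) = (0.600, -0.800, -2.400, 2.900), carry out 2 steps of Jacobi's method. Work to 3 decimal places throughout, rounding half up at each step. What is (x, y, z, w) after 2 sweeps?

Iteration 1:
  x = (-2 - (-3)·-0.800 - (-4)·-2.400 - (-3)·2.900) / (11) = -0.482
  y = (-4 - (1)·0.600 - (4)·-2.400 - (-1)·2.900) / (10) = 0.790
  z = (3 - (-4)·0.600 - (3)·-0.800 - (2)·2.900) / (12) = 0.167
  w = (11 - (-3)·0.600 - (3)·-0.800 - (2)·-2.400) / (12) = 1.667
Iteration 2:
  x = (-2 - (-3)·0.790 - (-4)·0.167 - (-3)·1.667) / (11) = 0.549
  y = (-4 - (1)·-0.482 - (4)·0.167 - (-1)·1.667) / (10) = -0.252
  z = (3 - (-4)·-0.482 - (3)·0.790 - (2)·1.667) / (12) = -0.386
  w = (11 - (-3)·-0.482 - (3)·0.790 - (2)·0.167) / (12) = 0.571

(0.549, -0.252, -0.386, 0.571)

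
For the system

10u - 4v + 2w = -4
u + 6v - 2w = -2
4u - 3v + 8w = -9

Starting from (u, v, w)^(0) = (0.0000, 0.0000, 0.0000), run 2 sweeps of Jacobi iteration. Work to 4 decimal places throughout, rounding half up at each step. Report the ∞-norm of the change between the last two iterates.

0.3084

Iteration 1:
  u = (-4 - (-4)·0.0000 - (2)·0.0000) / (10) = -0.4000
  v = (-2 - (1)·0.0000 - (-2)·0.0000) / (6) = -0.3333
  w = (-9 - (4)·0.0000 - (-3)·0.0000) / (8) = -1.1250
Iteration 2:
  u = (-4 - (-4)·-0.3333 - (2)·-1.1250) / (10) = -0.3083
  v = (-2 - (1)·-0.4000 - (-2)·-1.1250) / (6) = -0.6417
  w = (-9 - (4)·-0.4000 - (-3)·-0.3333) / (8) = -1.0500
Change: (0.0917, -0.3084, 0.0750) → max |·| = 0.3084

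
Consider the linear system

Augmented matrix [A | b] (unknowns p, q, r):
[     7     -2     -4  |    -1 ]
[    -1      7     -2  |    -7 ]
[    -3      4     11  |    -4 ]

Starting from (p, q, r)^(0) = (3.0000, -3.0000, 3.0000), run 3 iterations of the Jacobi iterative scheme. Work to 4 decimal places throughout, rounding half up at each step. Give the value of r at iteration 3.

Iteration 1:
  p = (-1 - (-2)·-3.0000 - (-4)·3.0000) / (7) = 0.7143
  q = (-7 - (-1)·3.0000 - (-2)·3.0000) / (7) = 0.2857
  r = (-4 - (-3)·3.0000 - (4)·-3.0000) / (11) = 1.5455
Iteration 2:
  p = (-1 - (-2)·0.2857 - (-4)·1.5455) / (7) = 0.8219
  q = (-7 - (-1)·0.7143 - (-2)·1.5455) / (7) = -0.4564
  r = (-4 - (-3)·0.7143 - (4)·0.2857) / (11) = -0.2727
Iteration 3:
  p = (-1 - (-2)·-0.4564 - (-4)·-0.2727) / (7) = -0.4291
  q = (-7 - (-1)·0.8219 - (-2)·-0.2727) / (7) = -0.9605
  r = (-4 - (-3)·0.8219 - (4)·-0.4564) / (11) = 0.0265

0.0265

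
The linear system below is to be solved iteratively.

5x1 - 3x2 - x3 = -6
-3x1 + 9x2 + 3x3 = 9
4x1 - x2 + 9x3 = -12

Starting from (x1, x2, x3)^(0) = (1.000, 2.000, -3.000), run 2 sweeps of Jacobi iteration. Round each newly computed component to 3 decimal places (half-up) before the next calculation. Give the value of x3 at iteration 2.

Iteration 1:
  x1 = (-6 - (-3)·2.000 - (-1)·-3.000) / (5) = -0.600
  x2 = (9 - (-3)·1.000 - (3)·-3.000) / (9) = 2.333
  x3 = (-12 - (4)·1.000 - (-1)·2.000) / (9) = -1.556
Iteration 2:
  x1 = (-6 - (-3)·2.333 - (-1)·-1.556) / (5) = -0.111
  x2 = (9 - (-3)·-0.600 - (3)·-1.556) / (9) = 1.319
  x3 = (-12 - (4)·-0.600 - (-1)·2.333) / (9) = -0.807

-0.807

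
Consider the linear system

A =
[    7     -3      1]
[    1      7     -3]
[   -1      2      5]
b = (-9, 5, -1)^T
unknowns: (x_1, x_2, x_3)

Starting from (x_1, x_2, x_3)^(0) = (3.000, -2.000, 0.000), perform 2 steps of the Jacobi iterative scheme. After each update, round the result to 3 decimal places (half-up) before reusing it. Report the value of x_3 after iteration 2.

-0.743

Iteration 1:
  x_1 = (-9 - (-3)·-2.000 - (1)·0.000) / (7) = -2.143
  x_2 = (5 - (1)·3.000 - (-3)·0.000) / (7) = 0.286
  x_3 = (-1 - (-1)·3.000 - (2)·-2.000) / (5) = 1.200
Iteration 2:
  x_1 = (-9 - (-3)·0.286 - (1)·1.200) / (7) = -1.335
  x_2 = (5 - (1)·-2.143 - (-3)·1.200) / (7) = 1.535
  x_3 = (-1 - (-1)·-2.143 - (2)·0.286) / (5) = -0.743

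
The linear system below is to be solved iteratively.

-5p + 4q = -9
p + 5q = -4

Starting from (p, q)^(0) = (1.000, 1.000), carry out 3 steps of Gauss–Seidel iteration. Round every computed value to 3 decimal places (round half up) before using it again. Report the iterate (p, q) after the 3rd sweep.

(1.041, -1.008)

Iteration 1:
  p = (-9 - (4)·1.000) / (-5) = 2.600
  q = (-4 - (1)·2.600) / (5) = -1.320
Iteration 2:
  p = (-9 - (4)·-1.320) / (-5) = 0.744
  q = (-4 - (1)·0.744) / (5) = -0.949
Iteration 3:
  p = (-9 - (4)·-0.949) / (-5) = 1.041
  q = (-4 - (1)·1.041) / (5) = -1.008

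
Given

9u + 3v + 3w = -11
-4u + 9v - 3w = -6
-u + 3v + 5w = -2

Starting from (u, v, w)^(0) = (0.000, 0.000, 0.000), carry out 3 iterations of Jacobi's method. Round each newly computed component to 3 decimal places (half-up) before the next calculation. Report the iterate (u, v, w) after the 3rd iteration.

Iteration 1:
  u = (-11 - (3)·0.000 - (3)·0.000) / (9) = -1.222
  v = (-6 - (-4)·0.000 - (-3)·0.000) / (9) = -0.667
  w = (-2 - (-1)·0.000 - (3)·0.000) / (5) = -0.400
Iteration 2:
  u = (-11 - (3)·-0.667 - (3)·-0.400) / (9) = -0.867
  v = (-6 - (-4)·-1.222 - (-3)·-0.400) / (9) = -1.343
  w = (-2 - (-1)·-1.222 - (3)·-0.667) / (5) = -0.244
Iteration 3:
  u = (-11 - (3)·-1.343 - (3)·-0.244) / (9) = -0.693
  v = (-6 - (-4)·-0.867 - (-3)·-0.244) / (9) = -1.133
  w = (-2 - (-1)·-0.867 - (3)·-1.343) / (5) = 0.232

(-0.693, -1.133, 0.232)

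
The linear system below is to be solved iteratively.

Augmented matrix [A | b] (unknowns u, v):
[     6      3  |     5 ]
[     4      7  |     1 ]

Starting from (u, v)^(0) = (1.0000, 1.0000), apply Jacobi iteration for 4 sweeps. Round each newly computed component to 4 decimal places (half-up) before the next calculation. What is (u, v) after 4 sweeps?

(1.0612, -0.3469)

Iteration 1:
  u = (5 - (3)·1.0000) / (6) = 0.3333
  v = (1 - (4)·1.0000) / (7) = -0.4286
Iteration 2:
  u = (5 - (3)·-0.4286) / (6) = 1.0476
  v = (1 - (4)·0.3333) / (7) = -0.0476
Iteration 3:
  u = (5 - (3)·-0.0476) / (6) = 0.8571
  v = (1 - (4)·1.0476) / (7) = -0.4558
Iteration 4:
  u = (5 - (3)·-0.4558) / (6) = 1.0612
  v = (1 - (4)·0.8571) / (7) = -0.3469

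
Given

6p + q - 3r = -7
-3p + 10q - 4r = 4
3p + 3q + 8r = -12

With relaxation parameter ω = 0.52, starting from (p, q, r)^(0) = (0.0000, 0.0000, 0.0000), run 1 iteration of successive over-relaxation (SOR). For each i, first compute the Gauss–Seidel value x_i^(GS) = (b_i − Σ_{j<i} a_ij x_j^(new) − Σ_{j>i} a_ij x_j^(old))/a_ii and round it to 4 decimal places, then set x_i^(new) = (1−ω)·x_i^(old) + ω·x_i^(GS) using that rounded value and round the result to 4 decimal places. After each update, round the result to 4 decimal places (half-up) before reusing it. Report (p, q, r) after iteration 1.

Iteration 1:
  p: GS value = (-7 - (1)·0.0000 - (-3)·0.0000) / (6) = -1.1667;  p ← (1−ω)·0.0000 + ω·-1.1667 = -0.6067
  q: GS value = (4 - (-3)·-0.6067 - (-4)·0.0000) / (10) = 0.2180;  q ← (1−ω)·0.0000 + ω·0.2180 = 0.1134
  r: GS value = (-12 - (3)·-0.6067 - (3)·0.1134) / (8) = -1.3150;  r ← (1−ω)·0.0000 + ω·-1.3150 = -0.6838

(-0.6067, 0.1134, -0.6838)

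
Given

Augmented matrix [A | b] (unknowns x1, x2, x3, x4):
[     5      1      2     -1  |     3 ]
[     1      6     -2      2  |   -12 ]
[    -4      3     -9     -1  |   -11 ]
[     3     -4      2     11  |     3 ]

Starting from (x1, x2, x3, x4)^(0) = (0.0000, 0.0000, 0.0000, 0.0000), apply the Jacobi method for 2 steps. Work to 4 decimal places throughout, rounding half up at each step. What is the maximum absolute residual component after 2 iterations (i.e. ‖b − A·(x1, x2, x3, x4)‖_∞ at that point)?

2.8961

Iteration 1:
  x1 = (3 - (1)·0.0000 - (2)·0.0000 - (-1)·0.0000) / (5) = 0.6000
  x2 = (-12 - (1)·0.0000 - (-2)·0.0000 - (2)·0.0000) / (6) = -2.0000
  x3 = (-11 - (-4)·0.0000 - (3)·0.0000 - (-1)·0.0000) / (-9) = 1.2222
  x4 = (3 - (3)·0.0000 - (-4)·0.0000 - (2)·0.0000) / (11) = 0.2727
Iteration 2:
  x1 = (3 - (1)·-2.0000 - (2)·1.2222 - (-1)·0.2727) / (5) = 0.5657
  x2 = (-12 - (1)·0.6000 - (-2)·1.2222 - (2)·0.2727) / (6) = -1.7835
  x3 = (-11 - (-4)·0.6000 - (3)·-2.0000 - (-1)·0.2727) / (-9) = 0.2586
  x4 = (3 - (3)·0.6000 - (-4)·-2.0000 - (2)·1.2222) / (11) = -0.8404
Residual b − A·x = (0.5974, 0.3333, -1.8997, 2.8961); ∞-norm = 2.8961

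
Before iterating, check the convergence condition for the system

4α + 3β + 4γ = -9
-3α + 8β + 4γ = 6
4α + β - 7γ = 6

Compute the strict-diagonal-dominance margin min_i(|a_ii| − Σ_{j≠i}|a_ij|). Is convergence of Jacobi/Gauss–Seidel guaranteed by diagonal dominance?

-3

row 1: |4| − (3+4) = -3
row 2: |8| − (3+4) = 1
row 3: |-7| − (4+1) = 2
minimum over rows = -3 → not strictly diagonally dominant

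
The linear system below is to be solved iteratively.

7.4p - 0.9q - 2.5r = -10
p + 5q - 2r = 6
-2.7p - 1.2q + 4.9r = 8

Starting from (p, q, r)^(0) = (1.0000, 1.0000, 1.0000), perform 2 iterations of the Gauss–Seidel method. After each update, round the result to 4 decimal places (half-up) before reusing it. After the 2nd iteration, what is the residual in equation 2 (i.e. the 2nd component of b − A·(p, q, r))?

Iteration 1:
  p = (-10 - (-0.9)·1.0000 - (-2.5)·1.0000) / (7.4) = -0.8919
  q = (6 - (1)·-0.8919 - (-2)·1.0000) / (5) = 1.7784
  r = (8 - (-2.7)·-0.8919 - (-1.2)·1.7784) / (4.9) = 1.5767
Iteration 2:
  p = (-10 - (-0.9)·1.7784 - (-2.5)·1.5767) / (7.4) = -0.6024
  q = (6 - (1)·-0.6024 - (-2)·1.5767) / (5) = 1.9512
  r = (8 - (-2.7)·-0.6024 - (-1.2)·1.9512) / (4.9) = 1.7786
Residual b − A·x = (0.6603, 0.4036, -0.0002)

0.4036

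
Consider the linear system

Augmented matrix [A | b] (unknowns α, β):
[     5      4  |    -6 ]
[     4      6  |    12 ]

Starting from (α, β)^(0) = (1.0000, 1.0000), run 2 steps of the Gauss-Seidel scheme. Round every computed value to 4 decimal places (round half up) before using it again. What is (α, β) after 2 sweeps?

(-3.8666, 4.5777)

Iteration 1:
  α = (-6 - (4)·1.0000) / (5) = -2.0000
  β = (12 - (4)·-2.0000) / (6) = 3.3333
Iteration 2:
  α = (-6 - (4)·3.3333) / (5) = -3.8666
  β = (12 - (4)·-3.8666) / (6) = 4.5777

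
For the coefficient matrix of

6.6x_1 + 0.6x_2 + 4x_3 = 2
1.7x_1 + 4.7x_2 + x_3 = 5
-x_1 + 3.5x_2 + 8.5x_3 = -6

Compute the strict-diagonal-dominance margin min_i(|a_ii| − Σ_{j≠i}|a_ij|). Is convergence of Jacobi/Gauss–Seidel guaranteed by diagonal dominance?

2

row 1: |6.6| − (0.6+4) = 2
row 2: |4.7| − (1.7+1) = 2
row 3: |8.5| − (1+3.5) = 4
minimum over rows = 2 → strictly diagonally dominant (convergence guaranteed)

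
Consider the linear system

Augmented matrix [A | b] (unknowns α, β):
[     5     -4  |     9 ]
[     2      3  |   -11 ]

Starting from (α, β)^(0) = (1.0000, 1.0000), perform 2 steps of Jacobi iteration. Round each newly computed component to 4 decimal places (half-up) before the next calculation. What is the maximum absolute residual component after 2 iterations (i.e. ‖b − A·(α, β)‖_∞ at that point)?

8.5332

Iteration 1:
  α = (9 - (-4)·1.0000) / (5) = 2.6000
  β = (-11 - (2)·1.0000) / (3) = -4.3333
Iteration 2:
  α = (9 - (-4)·-4.3333) / (5) = -1.6666
  β = (-11 - (2)·2.6000) / (3) = -5.4000
Residual b − A·x = (-4.2670, 8.5332); ∞-norm = 8.5332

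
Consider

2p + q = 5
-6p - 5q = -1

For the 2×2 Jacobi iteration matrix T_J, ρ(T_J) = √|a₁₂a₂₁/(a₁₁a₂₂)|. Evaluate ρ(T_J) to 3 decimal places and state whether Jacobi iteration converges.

0.775

a₁₂a₂₁/(a₁₁a₂₂) = (1)·(-6) / ((2)·(-5)) = 0.600000
ρ = √|0.600000| = √0.600000 = 0.775
ρ < 1, so Jacobi converges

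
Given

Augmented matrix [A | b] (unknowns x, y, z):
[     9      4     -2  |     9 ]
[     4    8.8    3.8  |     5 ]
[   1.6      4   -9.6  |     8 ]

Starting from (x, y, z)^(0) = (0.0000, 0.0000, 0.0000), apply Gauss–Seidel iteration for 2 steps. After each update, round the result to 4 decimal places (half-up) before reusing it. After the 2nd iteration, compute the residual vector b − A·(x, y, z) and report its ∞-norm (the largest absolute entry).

1.1807

Iteration 1:
  x = (9 - (4)·0.0000 - (-2)·0.0000) / (9) = 1.0000
  y = (5 - (4)·1.0000 - (3.8)·0.0000) / (8.8) = 0.1136
  z = (8 - (1.6)·1.0000 - (4)·0.1136) / (-9.6) = -0.6193
Iteration 2:
  x = (9 - (4)·0.1136 - (-2)·-0.6193) / (9) = 0.8119
  y = (5 - (4)·0.8119 - (3.8)·-0.6193) / (8.8) = 0.4666
  z = (8 - (1.6)·0.8119 - (4)·0.4666) / (-9.6) = -0.5036
Residual b − A·x = (-1.1807, -0.4400, 0.0000); ∞-norm = 1.1807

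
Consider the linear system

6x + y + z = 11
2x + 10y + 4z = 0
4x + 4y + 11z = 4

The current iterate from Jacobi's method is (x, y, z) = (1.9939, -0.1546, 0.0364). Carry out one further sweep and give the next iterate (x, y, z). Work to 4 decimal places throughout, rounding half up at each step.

One sweep:
  x = (11 - (1)·-0.1546 - (1)·0.0364) / (6) = 1.8530
  y = (0 - (2)·1.9939 - (4)·0.0364) / (10) = -0.4133
  z = (4 - (4)·1.9939 - (4)·-0.1546) / (11) = -0.3052

(1.8530, -0.4133, -0.3052)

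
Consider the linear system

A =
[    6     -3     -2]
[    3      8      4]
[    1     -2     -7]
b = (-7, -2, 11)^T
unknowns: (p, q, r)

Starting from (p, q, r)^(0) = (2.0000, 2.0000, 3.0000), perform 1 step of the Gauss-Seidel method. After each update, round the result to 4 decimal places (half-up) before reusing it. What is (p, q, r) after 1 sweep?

Iteration 1:
  p = (-7 - (-3)·2.0000 - (-2)·3.0000) / (6) = 0.8333
  q = (-2 - (3)·0.8333 - (4)·3.0000) / (8) = -2.0625
  r = (11 - (1)·0.8333 - (-2)·-2.0625) / (-7) = -0.8631

(0.8333, -2.0625, -0.8631)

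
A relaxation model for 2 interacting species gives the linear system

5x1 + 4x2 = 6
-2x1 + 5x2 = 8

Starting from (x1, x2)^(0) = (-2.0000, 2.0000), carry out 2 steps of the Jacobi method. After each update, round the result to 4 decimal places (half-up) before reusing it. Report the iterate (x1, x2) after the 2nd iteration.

Iteration 1:
  x1 = (6 - (4)·2.0000) / (5) = -0.4000
  x2 = (8 - (-2)·-2.0000) / (5) = 0.8000
Iteration 2:
  x1 = (6 - (4)·0.8000) / (5) = 0.5600
  x2 = (8 - (-2)·-0.4000) / (5) = 1.4400

(0.5600, 1.4400)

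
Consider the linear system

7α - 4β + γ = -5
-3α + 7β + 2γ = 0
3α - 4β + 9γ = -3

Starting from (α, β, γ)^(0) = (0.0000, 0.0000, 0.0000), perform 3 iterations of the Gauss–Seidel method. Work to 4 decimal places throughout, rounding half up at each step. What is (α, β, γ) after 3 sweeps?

(-0.8603, -0.3168, -0.1874)

Iteration 1:
  α = (-5 - (-4)·0.0000 - (1)·0.0000) / (7) = -0.7143
  β = (0 - (-3)·-0.7143 - (2)·0.0000) / (7) = -0.3061
  γ = (-3 - (3)·-0.7143 - (-4)·-0.3061) / (9) = -0.2313
Iteration 2:
  α = (-5 - (-4)·-0.3061 - (1)·-0.2313) / (7) = -0.8562
  β = (0 - (-3)·-0.8562 - (2)·-0.2313) / (7) = -0.3009
  γ = (-3 - (3)·-0.8562 - (-4)·-0.3009) / (9) = -0.1817
Iteration 3:
  α = (-5 - (-4)·-0.3009 - (1)·-0.1817) / (7) = -0.8603
  β = (0 - (-3)·-0.8603 - (2)·-0.1817) / (7) = -0.3168
  γ = (-3 - (3)·-0.8603 - (-4)·-0.3168) / (9) = -0.1874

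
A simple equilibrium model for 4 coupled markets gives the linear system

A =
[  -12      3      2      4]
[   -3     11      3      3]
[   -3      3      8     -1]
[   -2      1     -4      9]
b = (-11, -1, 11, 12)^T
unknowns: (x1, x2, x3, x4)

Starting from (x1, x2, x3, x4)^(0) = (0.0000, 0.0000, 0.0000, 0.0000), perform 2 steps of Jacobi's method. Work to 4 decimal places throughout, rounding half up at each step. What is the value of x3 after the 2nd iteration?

Iteration 1:
  x1 = (-11 - (3)·0.0000 - (2)·0.0000 - (4)·0.0000) / (-12) = 0.9167
  x2 = (-1 - (-3)·0.0000 - (3)·0.0000 - (3)·0.0000) / (11) = -0.0909
  x3 = (11 - (-3)·0.0000 - (3)·0.0000 - (-1)·0.0000) / (8) = 1.3750
  x4 = (12 - (-2)·0.0000 - (1)·0.0000 - (-4)·0.0000) / (9) = 1.3333
Iteration 2:
  x1 = (-11 - (3)·-0.0909 - (2)·1.3750 - (4)·1.3333) / (-12) = 1.5675
  x2 = (-1 - (-3)·0.9167 - (3)·1.3750 - (3)·1.3333) / (11) = -0.5795
  x3 = (11 - (-3)·0.9167 - (3)·-0.0909 - (-1)·1.3333) / (8) = 1.9195
  x4 = (12 - (-2)·0.9167 - (1)·-0.0909 - (-4)·1.3750) / (9) = 2.1583

1.9195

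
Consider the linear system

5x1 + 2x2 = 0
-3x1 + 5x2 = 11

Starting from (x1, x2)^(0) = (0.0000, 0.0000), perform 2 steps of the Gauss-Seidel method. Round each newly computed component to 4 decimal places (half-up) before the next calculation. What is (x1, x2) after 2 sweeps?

(-0.8800, 1.6720)

Iteration 1:
  x1 = (0 - (2)·0.0000) / (5) = 0.0000
  x2 = (11 - (-3)·0.0000) / (5) = 2.2000
Iteration 2:
  x1 = (0 - (2)·2.2000) / (5) = -0.8800
  x2 = (11 - (-3)·-0.8800) / (5) = 1.6720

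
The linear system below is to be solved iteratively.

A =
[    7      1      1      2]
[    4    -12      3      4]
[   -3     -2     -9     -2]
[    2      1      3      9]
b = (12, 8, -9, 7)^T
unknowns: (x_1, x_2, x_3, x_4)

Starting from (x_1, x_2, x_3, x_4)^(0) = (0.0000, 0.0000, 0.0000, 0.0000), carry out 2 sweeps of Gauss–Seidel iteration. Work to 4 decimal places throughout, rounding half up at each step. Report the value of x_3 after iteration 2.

Iteration 1:
  x_1 = (12 - (1)·0.0000 - (1)·0.0000 - (2)·0.0000) / (7) = 1.7143
  x_2 = (8 - (4)·1.7143 - (3)·0.0000 - (4)·0.0000) / (-12) = -0.0952
  x_3 = (-9 - (-3)·1.7143 - (-2)·-0.0952 - (-2)·0.0000) / (-9) = 0.4497
  x_4 = (7 - (2)·1.7143 - (1)·-0.0952 - (3)·0.4497) / (9) = 0.2575
Iteration 2:
  x_1 = (12 - (1)·-0.0952 - (1)·0.4497 - (2)·0.2575) / (7) = 1.5901
  x_2 = (8 - (4)·1.5901 - (3)·0.4497 - (4)·0.2575) / (-12) = 0.0616
  x_3 = (-9 - (-3)·1.5901 - (-2)·0.0616 - (-2)·0.2575) / (-9) = 0.3991
  x_4 = (7 - (2)·1.5901 - (1)·0.0616 - (3)·0.3991) / (9) = 0.2845

0.3991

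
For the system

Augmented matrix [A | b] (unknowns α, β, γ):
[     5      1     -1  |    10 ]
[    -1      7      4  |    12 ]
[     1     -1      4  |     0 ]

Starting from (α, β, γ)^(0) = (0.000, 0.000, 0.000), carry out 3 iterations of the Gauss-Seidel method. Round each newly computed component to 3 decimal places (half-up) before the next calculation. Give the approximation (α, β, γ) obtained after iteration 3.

Iteration 1:
  α = (10 - (1)·0.000 - (-1)·0.000) / (5) = 2.000
  β = (12 - (-1)·2.000 - (4)·0.000) / (7) = 2.000
  γ = (0 - (1)·2.000 - (-1)·2.000) / (4) = 0.000
Iteration 2:
  α = (10 - (1)·2.000 - (-1)·0.000) / (5) = 1.600
  β = (12 - (-1)·1.600 - (4)·0.000) / (7) = 1.943
  γ = (0 - (1)·1.600 - (-1)·1.943) / (4) = 0.086
Iteration 3:
  α = (10 - (1)·1.943 - (-1)·0.086) / (5) = 1.629
  β = (12 - (-1)·1.629 - (4)·0.086) / (7) = 1.898
  γ = (0 - (1)·1.629 - (-1)·1.898) / (4) = 0.067

(1.629, 1.898, 0.067)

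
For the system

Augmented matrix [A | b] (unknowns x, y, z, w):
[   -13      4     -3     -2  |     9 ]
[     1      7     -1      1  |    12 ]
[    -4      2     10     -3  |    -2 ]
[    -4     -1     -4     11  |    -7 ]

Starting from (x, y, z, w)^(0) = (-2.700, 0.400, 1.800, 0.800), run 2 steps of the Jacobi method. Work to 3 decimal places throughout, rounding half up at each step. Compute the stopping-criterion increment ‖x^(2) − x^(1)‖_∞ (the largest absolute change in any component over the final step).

1.507

Iteration 1:
  x = (9 - (4)·0.400 - (-3)·1.800 - (-2)·0.800) / (-13) = -1.108
  y = (12 - (1)·-2.700 - (-1)·1.800 - (1)·0.800) / (7) = 2.243
  z = (-2 - (-4)·-2.700 - (2)·0.400 - (-3)·0.800) / (10) = -1.120
  w = (-7 - (-4)·-2.700 - (-1)·0.400 - (-4)·1.800) / (11) = -0.927
Iteration 2:
  x = (9 - (4)·2.243 - (-3)·-1.120 - (-2)·-0.927) / (-13) = 0.399
  y = (12 - (1)·-1.108 - (-1)·-1.120 - (1)·-0.927) / (7) = 1.845
  z = (-2 - (-4)·-1.108 - (2)·2.243 - (-3)·-0.927) / (10) = -1.370
  w = (-7 - (-4)·-1.108 - (-1)·2.243 - (-4)·-1.120) / (11) = -1.243
Change: (1.507, -0.398, -0.250, -0.316) → max |·| = 1.507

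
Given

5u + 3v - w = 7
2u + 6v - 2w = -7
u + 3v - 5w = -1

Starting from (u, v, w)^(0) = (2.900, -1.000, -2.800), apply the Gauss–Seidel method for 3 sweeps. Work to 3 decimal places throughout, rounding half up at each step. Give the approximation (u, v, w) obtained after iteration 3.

(2.717, -2.310, -0.643)

Iteration 1:
  u = (7 - (3)·-1.000 - (-1)·-2.800) / (5) = 1.440
  v = (-7 - (2)·1.440 - (-2)·-2.800) / (6) = -2.580
  w = (-1 - (1)·1.440 - (3)·-2.580) / (-5) = -1.060
Iteration 2:
  u = (7 - (3)·-2.580 - (-1)·-1.060) / (5) = 2.736
  v = (-7 - (2)·2.736 - (-2)·-1.060) / (6) = -2.432
  w = (-1 - (1)·2.736 - (3)·-2.432) / (-5) = -0.712
Iteration 3:
  u = (7 - (3)·-2.432 - (-1)·-0.712) / (5) = 2.717
  v = (-7 - (2)·2.717 - (-2)·-0.712) / (6) = -2.310
  w = (-1 - (1)·2.717 - (3)·-2.310) / (-5) = -0.643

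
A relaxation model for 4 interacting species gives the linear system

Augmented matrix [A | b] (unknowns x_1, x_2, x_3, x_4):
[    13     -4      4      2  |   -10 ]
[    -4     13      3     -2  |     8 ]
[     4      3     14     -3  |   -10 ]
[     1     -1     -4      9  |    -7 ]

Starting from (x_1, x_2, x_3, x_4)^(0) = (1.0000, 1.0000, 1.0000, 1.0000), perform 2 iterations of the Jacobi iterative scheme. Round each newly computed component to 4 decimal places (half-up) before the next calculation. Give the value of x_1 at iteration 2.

Iteration 1:
  x_1 = (-10 - (-4)·1.0000 - (4)·1.0000 - (2)·1.0000) / (13) = -0.9231
  x_2 = (8 - (-4)·1.0000 - (3)·1.0000 - (-2)·1.0000) / (13) = 0.8462
  x_3 = (-10 - (4)·1.0000 - (3)·1.0000 - (-3)·1.0000) / (14) = -1.0000
  x_4 = (-7 - (1)·1.0000 - (-1)·1.0000 - (-4)·1.0000) / (9) = -0.3333
Iteration 2:
  x_1 = (-10 - (-4)·0.8462 - (4)·-1.0000 - (2)·-0.3333) / (13) = -0.1499
  x_2 = (8 - (-4)·-0.9231 - (3)·-1.0000 - (-2)·-0.3333) / (13) = 0.5108
  x_3 = (-10 - (4)·-0.9231 - (3)·0.8462 - (-3)·-0.3333) / (14) = -0.7033
  x_4 = (-7 - (1)·-0.9231 - (-1)·0.8462 - (-4)·-1.0000) / (9) = -1.0256

-0.1499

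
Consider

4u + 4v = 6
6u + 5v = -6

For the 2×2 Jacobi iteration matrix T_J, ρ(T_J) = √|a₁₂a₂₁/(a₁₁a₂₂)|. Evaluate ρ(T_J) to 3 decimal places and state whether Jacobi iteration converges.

a₁₂a₂₁/(a₁₁a₂₂) = (4)·(6) / ((4)·(5)) = 1.200000
ρ = √|1.200000| = √1.200000 = 1.095
ρ > 1, so Jacobi diverges

1.095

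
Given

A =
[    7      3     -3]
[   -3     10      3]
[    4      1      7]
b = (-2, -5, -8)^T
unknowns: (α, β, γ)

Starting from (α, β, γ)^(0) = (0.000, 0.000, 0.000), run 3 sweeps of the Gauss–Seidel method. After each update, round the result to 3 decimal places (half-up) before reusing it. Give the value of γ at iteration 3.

Iteration 1:
  α = (-2 - (3)·0.000 - (-3)·0.000) / (7) = -0.286
  β = (-5 - (-3)·-0.286 - (3)·0.000) / (10) = -0.586
  γ = (-8 - (4)·-0.286 - (1)·-0.586) / (7) = -0.896
Iteration 2:
  α = (-2 - (3)·-0.586 - (-3)·-0.896) / (7) = -0.419
  β = (-5 - (-3)·-0.419 - (3)·-0.896) / (10) = -0.357
  γ = (-8 - (4)·-0.419 - (1)·-0.357) / (7) = -0.852
Iteration 3:
  α = (-2 - (3)·-0.357 - (-3)·-0.852) / (7) = -0.498
  β = (-5 - (-3)·-0.498 - (3)·-0.852) / (10) = -0.394
  γ = (-8 - (4)·-0.498 - (1)·-0.394) / (7) = -0.802

-0.802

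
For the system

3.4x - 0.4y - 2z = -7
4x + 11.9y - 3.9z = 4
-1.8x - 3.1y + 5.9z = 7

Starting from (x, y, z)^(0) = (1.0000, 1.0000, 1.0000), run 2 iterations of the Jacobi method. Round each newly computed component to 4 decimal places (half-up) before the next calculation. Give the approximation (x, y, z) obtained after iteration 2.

Iteration 1:
  x = (-7 - (-0.4)·1.0000 - (-2)·1.0000) / (3.4) = -1.3529
  y = (4 - (4)·1.0000 - (-3.9)·1.0000) / (11.9) = 0.3277
  z = (7 - (-1.8)·1.0000 - (-3.1)·1.0000) / (5.9) = 2.0169
Iteration 2:
  x = (-7 - (-0.4)·0.3277 - (-2)·2.0169) / (3.4) = -0.8339
  y = (4 - (4)·-1.3529 - (-3.9)·2.0169) / (11.9) = 1.4519
  z = (7 - (-1.8)·-1.3529 - (-3.1)·0.3277) / (5.9) = 0.9459

(-0.8339, 1.4519, 0.9459)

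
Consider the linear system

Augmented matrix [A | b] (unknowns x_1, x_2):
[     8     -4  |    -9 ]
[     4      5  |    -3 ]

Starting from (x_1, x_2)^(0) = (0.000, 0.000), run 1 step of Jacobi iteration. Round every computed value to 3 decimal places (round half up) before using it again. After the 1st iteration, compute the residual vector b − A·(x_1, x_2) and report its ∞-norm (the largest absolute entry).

Iteration 1:
  x_1 = (-9 - (-4)·0.000) / (8) = -1.125
  x_2 = (-3 - (4)·0.000) / (5) = -0.600
Residual b − A·x = (-2.400, 4.500); ∞-norm = 4.500

4.500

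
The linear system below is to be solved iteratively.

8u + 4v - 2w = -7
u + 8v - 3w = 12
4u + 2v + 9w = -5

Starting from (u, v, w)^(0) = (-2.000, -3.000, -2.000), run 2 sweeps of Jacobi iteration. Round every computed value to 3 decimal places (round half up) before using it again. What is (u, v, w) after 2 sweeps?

(-1.125, 1.859, -0.833)

Iteration 1:
  u = (-7 - (4)·-3.000 - (-2)·-2.000) / (8) = 0.125
  v = (12 - (1)·-2.000 - (-3)·-2.000) / (8) = 1.000
  w = (-5 - (4)·-2.000 - (2)·-3.000) / (9) = 1.000
Iteration 2:
  u = (-7 - (4)·1.000 - (-2)·1.000) / (8) = -1.125
  v = (12 - (1)·0.125 - (-3)·1.000) / (8) = 1.859
  w = (-5 - (4)·0.125 - (2)·1.000) / (9) = -0.833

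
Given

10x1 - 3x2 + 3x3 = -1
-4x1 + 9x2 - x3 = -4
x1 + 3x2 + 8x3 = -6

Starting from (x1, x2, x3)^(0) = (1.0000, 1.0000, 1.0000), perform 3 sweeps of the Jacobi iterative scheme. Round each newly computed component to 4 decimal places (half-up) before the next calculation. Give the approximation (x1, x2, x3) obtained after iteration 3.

(-0.0546, -0.3940, -0.5531)

Iteration 1:
  x1 = (-1 - (-3)·1.0000 - (3)·1.0000) / (10) = -0.1000
  x2 = (-4 - (-4)·1.0000 - (-1)·1.0000) / (9) = 0.1111
  x3 = (-6 - (1)·1.0000 - (3)·1.0000) / (8) = -1.2500
Iteration 2:
  x1 = (-1 - (-3)·0.1111 - (3)·-1.2500) / (10) = 0.3083
  x2 = (-4 - (-4)·-0.1000 - (-1)·-1.2500) / (9) = -0.6278
  x3 = (-6 - (1)·-0.1000 - (3)·0.1111) / (8) = -0.7792
Iteration 3:
  x1 = (-1 - (-3)·-0.6278 - (3)·-0.7792) / (10) = -0.0546
  x2 = (-4 - (-4)·0.3083 - (-1)·-0.7792) / (9) = -0.3940
  x3 = (-6 - (1)·0.3083 - (3)·-0.6278) / (8) = -0.5531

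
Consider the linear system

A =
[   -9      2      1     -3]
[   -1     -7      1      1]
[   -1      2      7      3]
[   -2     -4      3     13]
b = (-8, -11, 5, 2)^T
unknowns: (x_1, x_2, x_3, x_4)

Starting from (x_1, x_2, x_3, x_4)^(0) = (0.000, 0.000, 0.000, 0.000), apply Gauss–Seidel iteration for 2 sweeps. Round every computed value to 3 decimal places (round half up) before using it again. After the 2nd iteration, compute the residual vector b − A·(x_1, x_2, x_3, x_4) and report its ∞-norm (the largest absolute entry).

0.414

Iteration 1:
  x_1 = (-8 - (2)·0.000 - (1)·0.000 - (-3)·0.000) / (-9) = 0.889
  x_2 = (-11 - (-1)·0.889 - (1)·0.000 - (1)·0.000) / (-7) = 1.444
  x_3 = (5 - (-1)·0.889 - (2)·1.444 - (3)·0.000) / (7) = 0.429
  x_4 = (2 - (-2)·0.889 - (-4)·1.444 - (3)·0.429) / (13) = 0.636
Iteration 2:
  x_1 = (-8 - (2)·1.444 - (1)·0.429 - (-3)·0.636) / (-9) = 1.045
  x_2 = (-11 - (-1)·1.045 - (1)·0.429 - (1)·0.636) / (-7) = 1.574
  x_3 = (5 - (-1)·1.045 - (2)·1.574 - (3)·0.636) / (7) = 0.141
  x_4 = (2 - (-2)·1.045 - (-4)·1.574 - (3)·0.141) / (13) = 0.766
Residual b − A·x = (0.414, 0.156, -0.388, 0.005); ∞-norm = 0.414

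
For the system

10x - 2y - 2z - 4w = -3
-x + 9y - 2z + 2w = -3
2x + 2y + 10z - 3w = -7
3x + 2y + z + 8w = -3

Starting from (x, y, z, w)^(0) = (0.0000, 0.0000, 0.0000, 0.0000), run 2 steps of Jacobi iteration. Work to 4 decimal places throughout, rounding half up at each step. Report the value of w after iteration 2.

Iteration 1:
  x = (-3 - (-2)·0.0000 - (-2)·0.0000 - (-4)·0.0000) / (10) = -0.3000
  y = (-3 - (-1)·0.0000 - (-2)·0.0000 - (2)·0.0000) / (9) = -0.3333
  z = (-7 - (2)·0.0000 - (2)·0.0000 - (-3)·0.0000) / (10) = -0.7000
  w = (-3 - (3)·0.0000 - (2)·0.0000 - (1)·0.0000) / (8) = -0.3750
Iteration 2:
  x = (-3 - (-2)·-0.3333 - (-2)·-0.7000 - (-4)·-0.3750) / (10) = -0.6567
  y = (-3 - (-1)·-0.3000 - (-2)·-0.7000 - (2)·-0.3750) / (9) = -0.4389
  z = (-7 - (2)·-0.3000 - (2)·-0.3333 - (-3)·-0.3750) / (10) = -0.6858
  w = (-3 - (3)·-0.3000 - (2)·-0.3333 - (1)·-0.7000) / (8) = -0.0917

-0.0917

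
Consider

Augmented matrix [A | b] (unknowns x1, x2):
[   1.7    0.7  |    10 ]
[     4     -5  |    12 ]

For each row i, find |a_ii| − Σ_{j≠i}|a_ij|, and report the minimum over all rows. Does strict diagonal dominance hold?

row 1: |1.7| − (0.7) = 1
row 2: |-5| − (4) = 1
minimum over rows = 1 → strictly diagonally dominant (convergence guaranteed)

1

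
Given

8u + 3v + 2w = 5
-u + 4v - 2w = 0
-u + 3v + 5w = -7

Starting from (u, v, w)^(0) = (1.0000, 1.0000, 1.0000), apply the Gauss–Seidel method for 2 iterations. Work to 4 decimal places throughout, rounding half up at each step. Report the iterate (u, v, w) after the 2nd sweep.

Iteration 1:
  u = (5 - (3)·1.0000 - (2)·1.0000) / (8) = 0.0000
  v = (0 - (-1)·0.0000 - (-2)·1.0000) / (4) = 0.5000
  w = (-7 - (-1)·0.0000 - (3)·0.5000) / (5) = -1.7000
Iteration 2:
  u = (5 - (3)·0.5000 - (2)·-1.7000) / (8) = 0.8625
  v = (0 - (-1)·0.8625 - (-2)·-1.7000) / (4) = -0.6344
  w = (-7 - (-1)·0.8625 - (3)·-0.6344) / (5) = -0.8469

(0.8625, -0.6344, -0.8469)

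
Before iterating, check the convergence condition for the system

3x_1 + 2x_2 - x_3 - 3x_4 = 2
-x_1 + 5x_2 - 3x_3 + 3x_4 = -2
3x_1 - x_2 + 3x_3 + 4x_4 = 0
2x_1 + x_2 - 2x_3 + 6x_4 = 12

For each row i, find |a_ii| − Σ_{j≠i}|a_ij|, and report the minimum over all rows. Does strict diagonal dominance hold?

-5

row 1: |3| − (2+1+3) = -3
row 2: |5| − (1+3+3) = -2
row 3: |3| − (3+1+4) = -5
row 4: |6| − (2+1+2) = 1
minimum over rows = -5 → not strictly diagonally dominant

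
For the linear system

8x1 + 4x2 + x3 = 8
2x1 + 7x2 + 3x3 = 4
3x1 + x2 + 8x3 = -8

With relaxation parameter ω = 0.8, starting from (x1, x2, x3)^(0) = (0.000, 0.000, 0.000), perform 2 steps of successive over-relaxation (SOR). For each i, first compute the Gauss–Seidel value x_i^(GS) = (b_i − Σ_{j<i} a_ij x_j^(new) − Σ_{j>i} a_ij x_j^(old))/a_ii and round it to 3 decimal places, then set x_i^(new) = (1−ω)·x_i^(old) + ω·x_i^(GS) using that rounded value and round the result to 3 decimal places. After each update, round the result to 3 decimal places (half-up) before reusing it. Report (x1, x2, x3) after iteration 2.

(0.957, 0.659, -1.366)

Iteration 1:
  x1: GS value = (8 - (4)·0.000 - (1)·0.000) / (8) = 1.000;  x1 ← (1−ω)·0.000 + ω·1.000 = 0.800
  x2: GS value = (4 - (2)·0.800 - (3)·0.000) / (7) = 0.343;  x2 ← (1−ω)·0.000 + ω·0.343 = 0.274
  x3: GS value = (-8 - (3)·0.800 - (1)·0.274) / (8) = -1.334;  x3 ← (1−ω)·0.000 + ω·-1.334 = -1.067
Iteration 2:
  x1: GS value = (8 - (4)·0.274 - (1)·-1.067) / (8) = 0.996;  x1 ← (1−ω)·0.800 + ω·0.996 = 0.957
  x2: GS value = (4 - (2)·0.957 - (3)·-1.067) / (7) = 0.755;  x2 ← (1−ω)·0.274 + ω·0.755 = 0.659
  x3: GS value = (-8 - (3)·0.957 - (1)·0.659) / (8) = -1.441;  x3 ← (1−ω)·-1.067 + ω·-1.441 = -1.366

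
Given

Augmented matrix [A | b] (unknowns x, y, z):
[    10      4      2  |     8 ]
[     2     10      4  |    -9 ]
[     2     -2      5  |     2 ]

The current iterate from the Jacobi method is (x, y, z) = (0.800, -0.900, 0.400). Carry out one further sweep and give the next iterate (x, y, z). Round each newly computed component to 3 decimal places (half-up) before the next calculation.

One sweep:
  x = (8 - (4)·-0.900 - (2)·0.400) / (10) = 1.080
  y = (-9 - (2)·0.800 - (4)·0.400) / (10) = -1.220
  z = (2 - (2)·0.800 - (-2)·-0.900) / (5) = -0.280

(1.080, -1.220, -0.280)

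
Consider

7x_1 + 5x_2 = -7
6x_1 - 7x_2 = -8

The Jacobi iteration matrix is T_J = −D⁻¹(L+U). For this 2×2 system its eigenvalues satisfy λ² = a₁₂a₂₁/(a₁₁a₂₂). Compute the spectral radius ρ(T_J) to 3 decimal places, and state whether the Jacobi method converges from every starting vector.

0.782

a₁₂a₂₁/(a₁₁a₂₂) = (5)·(6) / ((7)·(-7)) = -0.612245
ρ = √|-0.612245| = √0.612245 = 0.782
ρ < 1, so Jacobi converges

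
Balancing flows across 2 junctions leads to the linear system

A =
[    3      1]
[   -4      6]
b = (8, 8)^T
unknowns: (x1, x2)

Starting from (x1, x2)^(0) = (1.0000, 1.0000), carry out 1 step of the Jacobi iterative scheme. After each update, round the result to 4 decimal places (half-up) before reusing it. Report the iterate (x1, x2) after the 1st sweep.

Iteration 1:
  x1 = (8 - (1)·1.0000) / (3) = 2.3333
  x2 = (8 - (-4)·1.0000) / (6) = 2.0000

(2.3333, 2.0000)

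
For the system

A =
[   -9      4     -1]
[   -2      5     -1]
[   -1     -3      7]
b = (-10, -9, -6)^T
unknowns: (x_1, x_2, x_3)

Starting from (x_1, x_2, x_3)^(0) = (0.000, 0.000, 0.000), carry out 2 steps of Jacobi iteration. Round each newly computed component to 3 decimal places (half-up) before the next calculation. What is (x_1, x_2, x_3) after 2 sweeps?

(0.406, -1.527, -1.470)

Iteration 1:
  x_1 = (-10 - (4)·0.000 - (-1)·0.000) / (-9) = 1.111
  x_2 = (-9 - (-2)·0.000 - (-1)·0.000) / (5) = -1.800
  x_3 = (-6 - (-1)·0.000 - (-3)·0.000) / (7) = -0.857
Iteration 2:
  x_1 = (-10 - (4)·-1.800 - (-1)·-0.857) / (-9) = 0.406
  x_2 = (-9 - (-2)·1.111 - (-1)·-0.857) / (5) = -1.527
  x_3 = (-6 - (-1)·1.111 - (-3)·-1.800) / (7) = -1.470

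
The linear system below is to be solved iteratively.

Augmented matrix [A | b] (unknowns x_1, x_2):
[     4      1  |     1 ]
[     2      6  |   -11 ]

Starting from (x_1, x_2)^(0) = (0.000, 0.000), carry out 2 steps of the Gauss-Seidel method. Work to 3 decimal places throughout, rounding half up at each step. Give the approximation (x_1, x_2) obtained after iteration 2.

(0.729, -2.076)

Iteration 1:
  x_1 = (1 - (1)·0.000) / (4) = 0.250
  x_2 = (-11 - (2)·0.250) / (6) = -1.917
Iteration 2:
  x_1 = (1 - (1)·-1.917) / (4) = 0.729
  x_2 = (-11 - (2)·0.729) / (6) = -2.076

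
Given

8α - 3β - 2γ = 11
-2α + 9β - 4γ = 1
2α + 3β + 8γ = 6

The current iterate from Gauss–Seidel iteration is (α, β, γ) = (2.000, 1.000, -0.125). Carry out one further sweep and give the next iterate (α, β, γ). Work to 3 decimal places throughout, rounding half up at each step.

One sweep:
  α = (11 - (-3)·1.000 - (-2)·-0.125) / (8) = 1.719
  β = (1 - (-2)·1.719 - (-4)·-0.125) / (9) = 0.438
  γ = (6 - (2)·1.719 - (3)·0.438) / (8) = 0.156

(1.719, 0.438, 0.156)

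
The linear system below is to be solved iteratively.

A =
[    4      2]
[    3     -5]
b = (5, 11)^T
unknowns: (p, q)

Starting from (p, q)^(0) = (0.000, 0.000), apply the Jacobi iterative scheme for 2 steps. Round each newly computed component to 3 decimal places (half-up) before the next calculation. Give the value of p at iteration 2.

Iteration 1:
  p = (5 - (2)·0.000) / (4) = 1.250
  q = (11 - (3)·0.000) / (-5) = -2.200
Iteration 2:
  p = (5 - (2)·-2.200) / (4) = 2.350
  q = (11 - (3)·1.250) / (-5) = -1.450

2.350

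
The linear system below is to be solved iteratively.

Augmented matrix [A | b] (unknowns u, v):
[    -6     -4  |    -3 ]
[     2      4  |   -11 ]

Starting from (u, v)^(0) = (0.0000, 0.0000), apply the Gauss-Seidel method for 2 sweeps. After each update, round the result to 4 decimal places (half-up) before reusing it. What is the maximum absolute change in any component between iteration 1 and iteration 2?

2.0000

Iteration 1:
  u = (-3 - (-4)·0.0000) / (-6) = 0.5000
  v = (-11 - (2)·0.5000) / (4) = -3.0000
Iteration 2:
  u = (-3 - (-4)·-3.0000) / (-6) = 2.5000
  v = (-11 - (2)·2.5000) / (4) = -4.0000
Change: (2.0000, -1.0000) → max |·| = 2.0000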